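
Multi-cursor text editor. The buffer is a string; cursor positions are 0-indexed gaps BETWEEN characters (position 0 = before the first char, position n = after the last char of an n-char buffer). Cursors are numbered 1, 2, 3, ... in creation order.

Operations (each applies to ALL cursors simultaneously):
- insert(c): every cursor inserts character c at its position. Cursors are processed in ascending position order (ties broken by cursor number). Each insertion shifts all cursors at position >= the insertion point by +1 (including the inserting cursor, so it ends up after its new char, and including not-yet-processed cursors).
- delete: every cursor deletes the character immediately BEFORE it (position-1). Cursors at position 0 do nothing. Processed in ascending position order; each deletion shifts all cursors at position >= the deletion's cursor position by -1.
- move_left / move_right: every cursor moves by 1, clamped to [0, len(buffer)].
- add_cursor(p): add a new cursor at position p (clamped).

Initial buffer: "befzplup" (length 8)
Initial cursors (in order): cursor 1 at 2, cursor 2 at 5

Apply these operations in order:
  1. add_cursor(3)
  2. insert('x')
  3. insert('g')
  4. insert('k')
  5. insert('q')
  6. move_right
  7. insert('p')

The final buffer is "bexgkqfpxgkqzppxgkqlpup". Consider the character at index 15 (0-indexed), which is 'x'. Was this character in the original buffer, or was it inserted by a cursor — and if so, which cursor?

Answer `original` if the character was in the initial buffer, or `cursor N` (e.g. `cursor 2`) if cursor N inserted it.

After op 1 (add_cursor(3)): buffer="befzplup" (len 8), cursors c1@2 c3@3 c2@5, authorship ........
After op 2 (insert('x')): buffer="bexfxzpxlup" (len 11), cursors c1@3 c3@5 c2@8, authorship ..1.3..2...
After op 3 (insert('g')): buffer="bexgfxgzpxglup" (len 14), cursors c1@4 c3@7 c2@11, authorship ..11.33..22...
After op 4 (insert('k')): buffer="bexgkfxgkzpxgklup" (len 17), cursors c1@5 c3@9 c2@14, authorship ..111.333..222...
After op 5 (insert('q')): buffer="bexgkqfxgkqzpxgkqlup" (len 20), cursors c1@6 c3@11 c2@17, authorship ..1111.3333..2222...
After op 6 (move_right): buffer="bexgkqfxgkqzpxgkqlup" (len 20), cursors c1@7 c3@12 c2@18, authorship ..1111.3333..2222...
After op 7 (insert('p')): buffer="bexgkqfpxgkqzppxgkqlpup" (len 23), cursors c1@8 c3@14 c2@21, authorship ..1111.13333.3.2222.2..
Authorship (.=original, N=cursor N): . . 1 1 1 1 . 1 3 3 3 3 . 3 . 2 2 2 2 . 2 . .
Index 15: author = 2

Answer: cursor 2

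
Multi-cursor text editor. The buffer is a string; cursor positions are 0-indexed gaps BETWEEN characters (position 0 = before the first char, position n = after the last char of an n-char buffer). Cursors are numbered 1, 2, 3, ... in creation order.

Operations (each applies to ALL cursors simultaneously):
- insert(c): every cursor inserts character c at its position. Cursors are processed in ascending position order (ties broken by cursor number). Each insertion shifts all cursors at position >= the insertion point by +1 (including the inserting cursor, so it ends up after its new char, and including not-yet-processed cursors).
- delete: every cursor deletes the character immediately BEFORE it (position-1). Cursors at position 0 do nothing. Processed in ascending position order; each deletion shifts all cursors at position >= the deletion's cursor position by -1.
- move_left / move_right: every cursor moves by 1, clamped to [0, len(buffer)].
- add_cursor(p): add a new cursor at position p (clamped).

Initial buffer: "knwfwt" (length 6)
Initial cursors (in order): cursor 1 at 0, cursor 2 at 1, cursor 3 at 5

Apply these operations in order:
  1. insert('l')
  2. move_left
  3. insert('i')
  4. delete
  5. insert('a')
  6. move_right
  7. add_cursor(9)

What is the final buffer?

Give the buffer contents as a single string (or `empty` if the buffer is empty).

After op 1 (insert('l')): buffer="lklnwfwlt" (len 9), cursors c1@1 c2@3 c3@8, authorship 1.2....3.
After op 2 (move_left): buffer="lklnwfwlt" (len 9), cursors c1@0 c2@2 c3@7, authorship 1.2....3.
After op 3 (insert('i')): buffer="ilkilnwfwilt" (len 12), cursors c1@1 c2@4 c3@10, authorship 11.22....33.
After op 4 (delete): buffer="lklnwfwlt" (len 9), cursors c1@0 c2@2 c3@7, authorship 1.2....3.
After op 5 (insert('a')): buffer="alkalnwfwalt" (len 12), cursors c1@1 c2@4 c3@10, authorship 11.22....33.
After op 6 (move_right): buffer="alkalnwfwalt" (len 12), cursors c1@2 c2@5 c3@11, authorship 11.22....33.
After op 7 (add_cursor(9)): buffer="alkalnwfwalt" (len 12), cursors c1@2 c2@5 c4@9 c3@11, authorship 11.22....33.

Answer: alkalnwfwalt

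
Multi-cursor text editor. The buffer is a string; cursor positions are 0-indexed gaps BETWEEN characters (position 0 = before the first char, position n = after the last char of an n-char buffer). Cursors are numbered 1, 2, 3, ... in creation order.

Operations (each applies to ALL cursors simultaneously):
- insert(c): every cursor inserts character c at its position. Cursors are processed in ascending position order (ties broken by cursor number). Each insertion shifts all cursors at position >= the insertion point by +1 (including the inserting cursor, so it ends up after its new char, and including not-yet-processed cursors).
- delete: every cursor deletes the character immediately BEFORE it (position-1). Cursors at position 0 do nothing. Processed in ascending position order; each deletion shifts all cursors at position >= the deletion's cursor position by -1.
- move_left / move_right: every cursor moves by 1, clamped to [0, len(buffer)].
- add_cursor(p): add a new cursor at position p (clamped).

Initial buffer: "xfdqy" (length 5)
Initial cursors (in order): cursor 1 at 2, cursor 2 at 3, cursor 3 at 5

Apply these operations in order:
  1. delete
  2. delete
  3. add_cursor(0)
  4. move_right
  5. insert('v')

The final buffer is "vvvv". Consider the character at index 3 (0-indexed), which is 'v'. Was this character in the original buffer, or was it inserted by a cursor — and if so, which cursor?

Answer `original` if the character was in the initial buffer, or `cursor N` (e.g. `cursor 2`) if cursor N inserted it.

Answer: cursor 4

Derivation:
After op 1 (delete): buffer="xq" (len 2), cursors c1@1 c2@1 c3@2, authorship ..
After op 2 (delete): buffer="" (len 0), cursors c1@0 c2@0 c3@0, authorship 
After op 3 (add_cursor(0)): buffer="" (len 0), cursors c1@0 c2@0 c3@0 c4@0, authorship 
After op 4 (move_right): buffer="" (len 0), cursors c1@0 c2@0 c3@0 c4@0, authorship 
After op 5 (insert('v')): buffer="vvvv" (len 4), cursors c1@4 c2@4 c3@4 c4@4, authorship 1234
Authorship (.=original, N=cursor N): 1 2 3 4
Index 3: author = 4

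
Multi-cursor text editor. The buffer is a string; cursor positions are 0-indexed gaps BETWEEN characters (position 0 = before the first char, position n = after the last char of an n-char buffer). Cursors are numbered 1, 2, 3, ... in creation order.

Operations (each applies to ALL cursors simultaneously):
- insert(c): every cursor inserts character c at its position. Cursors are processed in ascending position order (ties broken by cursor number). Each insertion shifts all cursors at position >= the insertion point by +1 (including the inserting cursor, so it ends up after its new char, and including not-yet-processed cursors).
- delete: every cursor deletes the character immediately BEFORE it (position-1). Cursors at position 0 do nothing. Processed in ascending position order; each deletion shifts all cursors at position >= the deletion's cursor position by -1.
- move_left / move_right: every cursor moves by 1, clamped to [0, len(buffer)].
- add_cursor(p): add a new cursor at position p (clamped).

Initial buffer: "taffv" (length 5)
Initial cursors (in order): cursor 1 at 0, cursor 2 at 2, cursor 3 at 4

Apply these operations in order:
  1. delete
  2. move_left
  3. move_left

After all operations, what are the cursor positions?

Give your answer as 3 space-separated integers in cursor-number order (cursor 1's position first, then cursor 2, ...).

Answer: 0 0 0

Derivation:
After op 1 (delete): buffer="tfv" (len 3), cursors c1@0 c2@1 c3@2, authorship ...
After op 2 (move_left): buffer="tfv" (len 3), cursors c1@0 c2@0 c3@1, authorship ...
After op 3 (move_left): buffer="tfv" (len 3), cursors c1@0 c2@0 c3@0, authorship ...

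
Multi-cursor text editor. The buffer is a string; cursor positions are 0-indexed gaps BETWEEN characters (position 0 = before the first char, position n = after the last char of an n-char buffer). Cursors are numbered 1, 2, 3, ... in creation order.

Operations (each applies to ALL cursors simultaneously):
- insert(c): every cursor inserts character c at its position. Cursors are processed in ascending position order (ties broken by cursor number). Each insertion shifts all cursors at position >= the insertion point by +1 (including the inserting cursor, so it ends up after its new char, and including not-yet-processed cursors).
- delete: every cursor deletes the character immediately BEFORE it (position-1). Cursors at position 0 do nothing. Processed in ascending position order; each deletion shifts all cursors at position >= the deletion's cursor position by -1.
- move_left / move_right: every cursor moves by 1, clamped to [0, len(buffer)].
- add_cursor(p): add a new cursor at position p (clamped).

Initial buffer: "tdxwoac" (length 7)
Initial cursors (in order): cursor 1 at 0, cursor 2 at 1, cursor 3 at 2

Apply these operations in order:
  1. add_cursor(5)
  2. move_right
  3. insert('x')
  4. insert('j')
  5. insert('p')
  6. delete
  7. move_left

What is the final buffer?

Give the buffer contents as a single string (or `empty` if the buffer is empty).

After op 1 (add_cursor(5)): buffer="tdxwoac" (len 7), cursors c1@0 c2@1 c3@2 c4@5, authorship .......
After op 2 (move_right): buffer="tdxwoac" (len 7), cursors c1@1 c2@2 c3@3 c4@6, authorship .......
After op 3 (insert('x')): buffer="txdxxxwoaxc" (len 11), cursors c1@2 c2@4 c3@6 c4@10, authorship .1.2.3...4.
After op 4 (insert('j')): buffer="txjdxjxxjwoaxjc" (len 15), cursors c1@3 c2@6 c3@9 c4@14, authorship .11.22.33...44.
After op 5 (insert('p')): buffer="txjpdxjpxxjpwoaxjpc" (len 19), cursors c1@4 c2@8 c3@12 c4@18, authorship .111.222.333...444.
After op 6 (delete): buffer="txjdxjxxjwoaxjc" (len 15), cursors c1@3 c2@6 c3@9 c4@14, authorship .11.22.33...44.
After op 7 (move_left): buffer="txjdxjxxjwoaxjc" (len 15), cursors c1@2 c2@5 c3@8 c4@13, authorship .11.22.33...44.

Answer: txjdxjxxjwoaxjc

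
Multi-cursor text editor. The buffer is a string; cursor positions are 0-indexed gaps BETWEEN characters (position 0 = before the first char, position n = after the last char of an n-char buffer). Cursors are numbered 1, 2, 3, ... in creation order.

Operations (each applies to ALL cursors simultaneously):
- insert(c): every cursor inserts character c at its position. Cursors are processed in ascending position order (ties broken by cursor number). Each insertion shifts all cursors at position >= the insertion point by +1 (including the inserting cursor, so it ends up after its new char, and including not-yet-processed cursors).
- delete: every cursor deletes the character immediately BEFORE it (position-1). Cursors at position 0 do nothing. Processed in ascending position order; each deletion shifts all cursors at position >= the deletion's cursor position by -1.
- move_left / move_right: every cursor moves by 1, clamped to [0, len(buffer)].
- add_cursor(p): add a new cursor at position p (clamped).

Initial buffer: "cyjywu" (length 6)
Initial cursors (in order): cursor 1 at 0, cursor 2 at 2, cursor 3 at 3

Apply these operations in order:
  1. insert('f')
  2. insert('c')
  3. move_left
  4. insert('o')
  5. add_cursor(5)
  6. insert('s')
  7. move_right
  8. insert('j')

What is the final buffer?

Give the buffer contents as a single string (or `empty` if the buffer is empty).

Answer: foscjcysfjoscjjfoscjywu

Derivation:
After op 1 (insert('f')): buffer="fcyfjfywu" (len 9), cursors c1@1 c2@4 c3@6, authorship 1..2.3...
After op 2 (insert('c')): buffer="fccyfcjfcywu" (len 12), cursors c1@2 c2@6 c3@9, authorship 11..22.33...
After op 3 (move_left): buffer="fccyfcjfcywu" (len 12), cursors c1@1 c2@5 c3@8, authorship 11..22.33...
After op 4 (insert('o')): buffer="foccyfocjfocywu" (len 15), cursors c1@2 c2@7 c3@11, authorship 111..222.333...
After op 5 (add_cursor(5)): buffer="foccyfocjfocywu" (len 15), cursors c1@2 c4@5 c2@7 c3@11, authorship 111..222.333...
After op 6 (insert('s')): buffer="fosccysfoscjfoscywu" (len 19), cursors c1@3 c4@7 c2@10 c3@15, authorship 1111..42222.3333...
After op 7 (move_right): buffer="fosccysfoscjfoscywu" (len 19), cursors c1@4 c4@8 c2@11 c3@16, authorship 1111..42222.3333...
After op 8 (insert('j')): buffer="foscjcysfjoscjjfoscjywu" (len 23), cursors c1@5 c4@10 c2@14 c3@20, authorship 11111..4242222.33333...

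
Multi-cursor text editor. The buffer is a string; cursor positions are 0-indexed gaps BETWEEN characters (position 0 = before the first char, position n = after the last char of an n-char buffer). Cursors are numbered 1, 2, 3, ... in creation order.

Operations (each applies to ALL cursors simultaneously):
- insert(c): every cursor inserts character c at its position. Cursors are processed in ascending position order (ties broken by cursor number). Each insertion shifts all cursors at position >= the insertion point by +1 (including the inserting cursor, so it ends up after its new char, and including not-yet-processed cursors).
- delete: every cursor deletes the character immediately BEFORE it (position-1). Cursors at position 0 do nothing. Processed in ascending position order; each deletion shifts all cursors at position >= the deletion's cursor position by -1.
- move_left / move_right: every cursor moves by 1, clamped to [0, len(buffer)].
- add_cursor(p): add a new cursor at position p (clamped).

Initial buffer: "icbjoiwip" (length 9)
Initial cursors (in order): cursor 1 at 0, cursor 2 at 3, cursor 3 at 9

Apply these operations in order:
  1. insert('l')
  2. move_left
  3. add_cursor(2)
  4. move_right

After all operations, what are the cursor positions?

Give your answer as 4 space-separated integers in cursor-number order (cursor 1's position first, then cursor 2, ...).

Answer: 1 5 12 3

Derivation:
After op 1 (insert('l')): buffer="licbljoiwipl" (len 12), cursors c1@1 c2@5 c3@12, authorship 1...2......3
After op 2 (move_left): buffer="licbljoiwipl" (len 12), cursors c1@0 c2@4 c3@11, authorship 1...2......3
After op 3 (add_cursor(2)): buffer="licbljoiwipl" (len 12), cursors c1@0 c4@2 c2@4 c3@11, authorship 1...2......3
After op 4 (move_right): buffer="licbljoiwipl" (len 12), cursors c1@1 c4@3 c2@5 c3@12, authorship 1...2......3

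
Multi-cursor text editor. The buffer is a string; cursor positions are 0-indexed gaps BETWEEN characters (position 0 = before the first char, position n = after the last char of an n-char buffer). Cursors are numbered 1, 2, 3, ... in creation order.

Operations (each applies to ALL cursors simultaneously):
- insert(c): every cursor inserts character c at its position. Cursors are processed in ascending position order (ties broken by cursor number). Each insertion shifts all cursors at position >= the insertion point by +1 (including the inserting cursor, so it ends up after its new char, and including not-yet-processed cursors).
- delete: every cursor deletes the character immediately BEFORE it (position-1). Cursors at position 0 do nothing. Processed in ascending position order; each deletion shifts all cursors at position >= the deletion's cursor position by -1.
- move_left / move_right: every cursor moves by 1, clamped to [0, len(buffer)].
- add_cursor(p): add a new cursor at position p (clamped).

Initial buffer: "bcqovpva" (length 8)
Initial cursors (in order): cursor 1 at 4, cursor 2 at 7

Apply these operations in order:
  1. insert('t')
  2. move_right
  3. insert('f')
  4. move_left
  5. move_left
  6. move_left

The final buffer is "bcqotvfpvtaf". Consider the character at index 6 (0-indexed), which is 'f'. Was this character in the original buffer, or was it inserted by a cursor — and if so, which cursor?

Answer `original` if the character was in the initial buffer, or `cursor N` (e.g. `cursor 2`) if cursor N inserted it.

After op 1 (insert('t')): buffer="bcqotvpvta" (len 10), cursors c1@5 c2@9, authorship ....1...2.
After op 2 (move_right): buffer="bcqotvpvta" (len 10), cursors c1@6 c2@10, authorship ....1...2.
After op 3 (insert('f')): buffer="bcqotvfpvtaf" (len 12), cursors c1@7 c2@12, authorship ....1.1..2.2
After op 4 (move_left): buffer="bcqotvfpvtaf" (len 12), cursors c1@6 c2@11, authorship ....1.1..2.2
After op 5 (move_left): buffer="bcqotvfpvtaf" (len 12), cursors c1@5 c2@10, authorship ....1.1..2.2
After op 6 (move_left): buffer="bcqotvfpvtaf" (len 12), cursors c1@4 c2@9, authorship ....1.1..2.2
Authorship (.=original, N=cursor N): . . . . 1 . 1 . . 2 . 2
Index 6: author = 1

Answer: cursor 1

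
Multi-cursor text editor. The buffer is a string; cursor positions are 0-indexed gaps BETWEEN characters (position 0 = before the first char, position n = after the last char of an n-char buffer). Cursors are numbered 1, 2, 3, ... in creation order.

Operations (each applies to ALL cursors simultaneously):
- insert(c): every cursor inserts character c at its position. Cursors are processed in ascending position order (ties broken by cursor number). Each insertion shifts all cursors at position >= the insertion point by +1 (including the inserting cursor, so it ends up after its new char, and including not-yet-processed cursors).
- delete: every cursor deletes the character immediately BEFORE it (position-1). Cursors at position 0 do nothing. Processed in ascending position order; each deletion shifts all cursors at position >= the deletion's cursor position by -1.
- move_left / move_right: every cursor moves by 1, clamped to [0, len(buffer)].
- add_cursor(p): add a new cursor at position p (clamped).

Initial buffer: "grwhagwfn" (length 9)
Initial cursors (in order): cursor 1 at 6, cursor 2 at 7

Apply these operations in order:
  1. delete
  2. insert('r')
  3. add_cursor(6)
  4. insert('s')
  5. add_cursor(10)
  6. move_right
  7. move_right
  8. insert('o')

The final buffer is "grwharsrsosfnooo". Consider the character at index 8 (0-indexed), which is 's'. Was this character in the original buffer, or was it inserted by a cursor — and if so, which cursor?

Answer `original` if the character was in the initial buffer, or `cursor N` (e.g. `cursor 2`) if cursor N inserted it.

After op 1 (delete): buffer="grwhafn" (len 7), cursors c1@5 c2@5, authorship .......
After op 2 (insert('r')): buffer="grwharrfn" (len 9), cursors c1@7 c2@7, authorship .....12..
After op 3 (add_cursor(6)): buffer="grwharrfn" (len 9), cursors c3@6 c1@7 c2@7, authorship .....12..
After op 4 (insert('s')): buffer="grwharsrssfn" (len 12), cursors c3@7 c1@10 c2@10, authorship .....13212..
After op 5 (add_cursor(10)): buffer="grwharsrssfn" (len 12), cursors c3@7 c1@10 c2@10 c4@10, authorship .....13212..
After op 6 (move_right): buffer="grwharsrssfn" (len 12), cursors c3@8 c1@11 c2@11 c4@11, authorship .....13212..
After op 7 (move_right): buffer="grwharsrssfn" (len 12), cursors c3@9 c1@12 c2@12 c4@12, authorship .....13212..
After op 8 (insert('o')): buffer="grwharsrsosfnooo" (len 16), cursors c3@10 c1@16 c2@16 c4@16, authorship .....132132..124
Authorship (.=original, N=cursor N): . . . . . 1 3 2 1 3 2 . . 1 2 4
Index 8: author = 1

Answer: cursor 1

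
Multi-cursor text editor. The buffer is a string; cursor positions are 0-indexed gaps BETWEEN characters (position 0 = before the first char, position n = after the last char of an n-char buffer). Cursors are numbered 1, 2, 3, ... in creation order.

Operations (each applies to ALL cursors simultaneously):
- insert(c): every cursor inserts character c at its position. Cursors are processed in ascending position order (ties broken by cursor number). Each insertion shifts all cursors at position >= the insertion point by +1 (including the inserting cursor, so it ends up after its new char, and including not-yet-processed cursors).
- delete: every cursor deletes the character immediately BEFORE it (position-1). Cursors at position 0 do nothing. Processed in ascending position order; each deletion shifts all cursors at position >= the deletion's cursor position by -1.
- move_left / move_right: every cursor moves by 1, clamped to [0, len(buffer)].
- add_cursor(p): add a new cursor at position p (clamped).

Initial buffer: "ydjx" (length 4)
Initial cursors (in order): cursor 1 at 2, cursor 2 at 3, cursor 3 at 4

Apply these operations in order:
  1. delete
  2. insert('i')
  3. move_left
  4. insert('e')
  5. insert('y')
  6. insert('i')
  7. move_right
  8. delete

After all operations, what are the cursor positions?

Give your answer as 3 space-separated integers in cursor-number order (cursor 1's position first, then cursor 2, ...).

Answer: 10 10 10

Derivation:
After op 1 (delete): buffer="y" (len 1), cursors c1@1 c2@1 c3@1, authorship .
After op 2 (insert('i')): buffer="yiii" (len 4), cursors c1@4 c2@4 c3@4, authorship .123
After op 3 (move_left): buffer="yiii" (len 4), cursors c1@3 c2@3 c3@3, authorship .123
After op 4 (insert('e')): buffer="yiieeei" (len 7), cursors c1@6 c2@6 c3@6, authorship .121233
After op 5 (insert('y')): buffer="yiieeeyyyi" (len 10), cursors c1@9 c2@9 c3@9, authorship .121231233
After op 6 (insert('i')): buffer="yiieeeyyyiiii" (len 13), cursors c1@12 c2@12 c3@12, authorship .121231231233
After op 7 (move_right): buffer="yiieeeyyyiiii" (len 13), cursors c1@13 c2@13 c3@13, authorship .121231231233
After op 8 (delete): buffer="yiieeeyyyi" (len 10), cursors c1@10 c2@10 c3@10, authorship .121231231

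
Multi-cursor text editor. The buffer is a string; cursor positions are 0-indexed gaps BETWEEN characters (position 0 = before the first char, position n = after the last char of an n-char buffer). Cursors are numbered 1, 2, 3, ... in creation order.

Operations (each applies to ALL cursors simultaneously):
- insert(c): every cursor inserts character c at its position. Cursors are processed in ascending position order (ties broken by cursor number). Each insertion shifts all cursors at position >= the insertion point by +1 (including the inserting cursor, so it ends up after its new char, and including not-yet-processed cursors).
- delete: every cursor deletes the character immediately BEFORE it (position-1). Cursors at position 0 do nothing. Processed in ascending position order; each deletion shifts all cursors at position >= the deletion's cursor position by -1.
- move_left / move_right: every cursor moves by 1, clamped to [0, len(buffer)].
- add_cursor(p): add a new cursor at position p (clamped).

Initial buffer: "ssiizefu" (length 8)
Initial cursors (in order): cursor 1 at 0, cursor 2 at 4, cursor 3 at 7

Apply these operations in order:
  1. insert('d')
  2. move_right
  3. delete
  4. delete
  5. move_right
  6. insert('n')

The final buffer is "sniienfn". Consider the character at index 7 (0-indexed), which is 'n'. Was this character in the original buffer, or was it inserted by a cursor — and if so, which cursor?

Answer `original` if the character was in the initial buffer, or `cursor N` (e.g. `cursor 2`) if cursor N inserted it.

Answer: cursor 3

Derivation:
After op 1 (insert('d')): buffer="dssiidzefdu" (len 11), cursors c1@1 c2@6 c3@10, authorship 1....2...3.
After op 2 (move_right): buffer="dssiidzefdu" (len 11), cursors c1@2 c2@7 c3@11, authorship 1....2...3.
After op 3 (delete): buffer="dsiidefd" (len 8), cursors c1@1 c2@5 c3@8, authorship 1...2..3
After op 4 (delete): buffer="siief" (len 5), cursors c1@0 c2@3 c3@5, authorship .....
After op 5 (move_right): buffer="siief" (len 5), cursors c1@1 c2@4 c3@5, authorship .....
After op 6 (insert('n')): buffer="sniienfn" (len 8), cursors c1@2 c2@6 c3@8, authorship .1...2.3
Authorship (.=original, N=cursor N): . 1 . . . 2 . 3
Index 7: author = 3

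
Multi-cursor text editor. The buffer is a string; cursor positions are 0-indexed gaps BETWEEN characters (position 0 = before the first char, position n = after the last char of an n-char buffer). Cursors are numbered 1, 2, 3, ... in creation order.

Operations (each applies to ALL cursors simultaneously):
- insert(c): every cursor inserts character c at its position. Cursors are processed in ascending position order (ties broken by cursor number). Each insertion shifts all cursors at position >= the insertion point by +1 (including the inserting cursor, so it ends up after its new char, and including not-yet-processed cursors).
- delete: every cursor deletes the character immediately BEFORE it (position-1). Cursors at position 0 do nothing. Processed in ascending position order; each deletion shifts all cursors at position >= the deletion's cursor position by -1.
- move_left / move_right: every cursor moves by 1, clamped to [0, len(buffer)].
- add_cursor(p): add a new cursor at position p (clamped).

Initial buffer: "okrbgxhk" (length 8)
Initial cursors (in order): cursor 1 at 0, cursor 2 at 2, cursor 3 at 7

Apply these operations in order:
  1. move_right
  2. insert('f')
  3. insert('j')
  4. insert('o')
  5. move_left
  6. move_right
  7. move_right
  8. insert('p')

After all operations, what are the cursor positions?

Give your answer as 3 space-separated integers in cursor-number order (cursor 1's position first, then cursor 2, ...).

After op 1 (move_right): buffer="okrbgxhk" (len 8), cursors c1@1 c2@3 c3@8, authorship ........
After op 2 (insert('f')): buffer="ofkrfbgxhkf" (len 11), cursors c1@2 c2@5 c3@11, authorship .1..2.....3
After op 3 (insert('j')): buffer="ofjkrfjbgxhkfj" (len 14), cursors c1@3 c2@7 c3@14, authorship .11..22.....33
After op 4 (insert('o')): buffer="ofjokrfjobgxhkfjo" (len 17), cursors c1@4 c2@9 c3@17, authorship .111..222.....333
After op 5 (move_left): buffer="ofjokrfjobgxhkfjo" (len 17), cursors c1@3 c2@8 c3@16, authorship .111..222.....333
After op 6 (move_right): buffer="ofjokrfjobgxhkfjo" (len 17), cursors c1@4 c2@9 c3@17, authorship .111..222.....333
After op 7 (move_right): buffer="ofjokrfjobgxhkfjo" (len 17), cursors c1@5 c2@10 c3@17, authorship .111..222.....333
After op 8 (insert('p')): buffer="ofjokprfjobpgxhkfjop" (len 20), cursors c1@6 c2@12 c3@20, authorship .111.1.222.2....3333

Answer: 6 12 20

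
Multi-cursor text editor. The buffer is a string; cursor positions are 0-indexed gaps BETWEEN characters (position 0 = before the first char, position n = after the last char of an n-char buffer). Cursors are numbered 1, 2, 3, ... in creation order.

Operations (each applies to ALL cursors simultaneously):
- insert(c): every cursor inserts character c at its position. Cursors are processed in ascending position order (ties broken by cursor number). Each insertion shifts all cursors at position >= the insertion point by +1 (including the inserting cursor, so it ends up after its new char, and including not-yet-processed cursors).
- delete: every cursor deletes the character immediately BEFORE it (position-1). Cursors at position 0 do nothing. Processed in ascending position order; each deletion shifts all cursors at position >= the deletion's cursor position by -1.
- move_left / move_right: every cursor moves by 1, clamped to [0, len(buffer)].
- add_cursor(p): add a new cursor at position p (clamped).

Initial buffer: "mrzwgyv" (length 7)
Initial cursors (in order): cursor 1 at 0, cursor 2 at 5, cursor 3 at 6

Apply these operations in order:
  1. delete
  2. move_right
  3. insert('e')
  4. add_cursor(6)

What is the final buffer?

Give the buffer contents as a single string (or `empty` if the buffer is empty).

Answer: merzwvee

Derivation:
After op 1 (delete): buffer="mrzwv" (len 5), cursors c1@0 c2@4 c3@4, authorship .....
After op 2 (move_right): buffer="mrzwv" (len 5), cursors c1@1 c2@5 c3@5, authorship .....
After op 3 (insert('e')): buffer="merzwvee" (len 8), cursors c1@2 c2@8 c3@8, authorship .1....23
After op 4 (add_cursor(6)): buffer="merzwvee" (len 8), cursors c1@2 c4@6 c2@8 c3@8, authorship .1....23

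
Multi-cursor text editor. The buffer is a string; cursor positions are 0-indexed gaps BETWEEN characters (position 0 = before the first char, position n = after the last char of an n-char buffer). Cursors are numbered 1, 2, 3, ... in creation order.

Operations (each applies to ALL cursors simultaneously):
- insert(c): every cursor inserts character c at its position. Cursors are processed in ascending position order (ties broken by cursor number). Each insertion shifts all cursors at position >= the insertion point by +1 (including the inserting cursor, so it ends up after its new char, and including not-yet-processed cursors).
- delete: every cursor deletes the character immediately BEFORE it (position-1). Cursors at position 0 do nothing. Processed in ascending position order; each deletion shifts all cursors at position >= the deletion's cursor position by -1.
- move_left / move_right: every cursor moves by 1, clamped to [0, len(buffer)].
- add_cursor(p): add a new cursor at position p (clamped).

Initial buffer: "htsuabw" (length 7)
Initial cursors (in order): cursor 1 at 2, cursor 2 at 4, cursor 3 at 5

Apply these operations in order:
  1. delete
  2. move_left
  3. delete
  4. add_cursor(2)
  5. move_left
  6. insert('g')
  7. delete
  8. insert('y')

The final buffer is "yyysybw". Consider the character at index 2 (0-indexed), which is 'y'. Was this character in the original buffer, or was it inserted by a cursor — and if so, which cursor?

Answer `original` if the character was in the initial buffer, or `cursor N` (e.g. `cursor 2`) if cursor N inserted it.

After op 1 (delete): buffer="hsbw" (len 4), cursors c1@1 c2@2 c3@2, authorship ....
After op 2 (move_left): buffer="hsbw" (len 4), cursors c1@0 c2@1 c3@1, authorship ....
After op 3 (delete): buffer="sbw" (len 3), cursors c1@0 c2@0 c3@0, authorship ...
After op 4 (add_cursor(2)): buffer="sbw" (len 3), cursors c1@0 c2@0 c3@0 c4@2, authorship ...
After op 5 (move_left): buffer="sbw" (len 3), cursors c1@0 c2@0 c3@0 c4@1, authorship ...
After op 6 (insert('g')): buffer="gggsgbw" (len 7), cursors c1@3 c2@3 c3@3 c4@5, authorship 123.4..
After op 7 (delete): buffer="sbw" (len 3), cursors c1@0 c2@0 c3@0 c4@1, authorship ...
After op 8 (insert('y')): buffer="yyysybw" (len 7), cursors c1@3 c2@3 c3@3 c4@5, authorship 123.4..
Authorship (.=original, N=cursor N): 1 2 3 . 4 . .
Index 2: author = 3

Answer: cursor 3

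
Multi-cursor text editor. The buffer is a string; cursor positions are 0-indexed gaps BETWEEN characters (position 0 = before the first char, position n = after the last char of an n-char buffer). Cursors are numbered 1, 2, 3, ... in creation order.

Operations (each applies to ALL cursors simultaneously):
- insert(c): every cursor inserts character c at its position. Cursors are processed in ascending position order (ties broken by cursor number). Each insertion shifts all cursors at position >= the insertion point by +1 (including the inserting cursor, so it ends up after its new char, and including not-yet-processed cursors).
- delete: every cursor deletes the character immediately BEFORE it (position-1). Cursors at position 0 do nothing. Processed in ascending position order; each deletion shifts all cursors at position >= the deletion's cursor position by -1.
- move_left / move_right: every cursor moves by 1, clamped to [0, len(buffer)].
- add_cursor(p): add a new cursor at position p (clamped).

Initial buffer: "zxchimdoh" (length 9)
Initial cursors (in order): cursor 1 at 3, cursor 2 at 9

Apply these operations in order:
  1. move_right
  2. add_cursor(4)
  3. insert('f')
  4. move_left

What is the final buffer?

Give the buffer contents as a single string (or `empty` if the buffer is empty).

After op 1 (move_right): buffer="zxchimdoh" (len 9), cursors c1@4 c2@9, authorship .........
After op 2 (add_cursor(4)): buffer="zxchimdoh" (len 9), cursors c1@4 c3@4 c2@9, authorship .........
After op 3 (insert('f')): buffer="zxchffimdohf" (len 12), cursors c1@6 c3@6 c2@12, authorship ....13.....2
After op 4 (move_left): buffer="zxchffimdohf" (len 12), cursors c1@5 c3@5 c2@11, authorship ....13.....2

Answer: zxchffimdohf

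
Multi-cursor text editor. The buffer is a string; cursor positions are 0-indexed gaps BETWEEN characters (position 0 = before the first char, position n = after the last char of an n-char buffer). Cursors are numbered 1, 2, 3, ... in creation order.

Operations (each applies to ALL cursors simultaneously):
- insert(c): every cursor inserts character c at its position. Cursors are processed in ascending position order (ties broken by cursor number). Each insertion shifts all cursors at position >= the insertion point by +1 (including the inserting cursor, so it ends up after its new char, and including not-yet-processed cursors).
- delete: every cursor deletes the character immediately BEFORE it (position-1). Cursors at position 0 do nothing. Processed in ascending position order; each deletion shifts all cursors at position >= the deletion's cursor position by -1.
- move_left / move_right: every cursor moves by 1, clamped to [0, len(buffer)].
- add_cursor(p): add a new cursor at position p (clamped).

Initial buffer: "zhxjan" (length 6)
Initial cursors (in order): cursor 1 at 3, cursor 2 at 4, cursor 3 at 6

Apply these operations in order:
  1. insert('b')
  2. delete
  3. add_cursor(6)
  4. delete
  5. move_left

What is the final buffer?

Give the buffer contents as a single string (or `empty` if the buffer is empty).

After op 1 (insert('b')): buffer="zhxbjbanb" (len 9), cursors c1@4 c2@6 c3@9, authorship ...1.2..3
After op 2 (delete): buffer="zhxjan" (len 6), cursors c1@3 c2@4 c3@6, authorship ......
After op 3 (add_cursor(6)): buffer="zhxjan" (len 6), cursors c1@3 c2@4 c3@6 c4@6, authorship ......
After op 4 (delete): buffer="zh" (len 2), cursors c1@2 c2@2 c3@2 c4@2, authorship ..
After op 5 (move_left): buffer="zh" (len 2), cursors c1@1 c2@1 c3@1 c4@1, authorship ..

Answer: zh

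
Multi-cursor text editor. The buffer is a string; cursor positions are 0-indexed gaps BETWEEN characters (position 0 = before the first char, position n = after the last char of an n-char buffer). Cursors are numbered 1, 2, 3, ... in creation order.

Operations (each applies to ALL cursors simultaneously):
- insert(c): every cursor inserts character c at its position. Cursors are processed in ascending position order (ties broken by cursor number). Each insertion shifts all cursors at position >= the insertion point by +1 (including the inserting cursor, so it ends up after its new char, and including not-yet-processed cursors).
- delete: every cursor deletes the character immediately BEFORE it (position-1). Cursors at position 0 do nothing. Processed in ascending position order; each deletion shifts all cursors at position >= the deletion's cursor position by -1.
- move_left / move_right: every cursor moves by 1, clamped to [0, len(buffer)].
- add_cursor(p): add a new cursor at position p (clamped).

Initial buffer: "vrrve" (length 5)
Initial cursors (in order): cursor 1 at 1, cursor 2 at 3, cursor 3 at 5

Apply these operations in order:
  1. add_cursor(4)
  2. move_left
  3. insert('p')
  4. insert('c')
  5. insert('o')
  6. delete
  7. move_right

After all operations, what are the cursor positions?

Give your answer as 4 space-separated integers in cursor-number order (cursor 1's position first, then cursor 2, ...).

Answer: 3 7 13 10

Derivation:
After op 1 (add_cursor(4)): buffer="vrrve" (len 5), cursors c1@1 c2@3 c4@4 c3@5, authorship .....
After op 2 (move_left): buffer="vrrve" (len 5), cursors c1@0 c2@2 c4@3 c3@4, authorship .....
After op 3 (insert('p')): buffer="pvrprpvpe" (len 9), cursors c1@1 c2@4 c4@6 c3@8, authorship 1..2.4.3.
After op 4 (insert('c')): buffer="pcvrpcrpcvpce" (len 13), cursors c1@2 c2@6 c4@9 c3@12, authorship 11..22.44.33.
After op 5 (insert('o')): buffer="pcovrpcorpcovpcoe" (len 17), cursors c1@3 c2@8 c4@12 c3@16, authorship 111..222.444.333.
After op 6 (delete): buffer="pcvrpcrpcvpce" (len 13), cursors c1@2 c2@6 c4@9 c3@12, authorship 11..22.44.33.
After op 7 (move_right): buffer="pcvrpcrpcvpce" (len 13), cursors c1@3 c2@7 c4@10 c3@13, authorship 11..22.44.33.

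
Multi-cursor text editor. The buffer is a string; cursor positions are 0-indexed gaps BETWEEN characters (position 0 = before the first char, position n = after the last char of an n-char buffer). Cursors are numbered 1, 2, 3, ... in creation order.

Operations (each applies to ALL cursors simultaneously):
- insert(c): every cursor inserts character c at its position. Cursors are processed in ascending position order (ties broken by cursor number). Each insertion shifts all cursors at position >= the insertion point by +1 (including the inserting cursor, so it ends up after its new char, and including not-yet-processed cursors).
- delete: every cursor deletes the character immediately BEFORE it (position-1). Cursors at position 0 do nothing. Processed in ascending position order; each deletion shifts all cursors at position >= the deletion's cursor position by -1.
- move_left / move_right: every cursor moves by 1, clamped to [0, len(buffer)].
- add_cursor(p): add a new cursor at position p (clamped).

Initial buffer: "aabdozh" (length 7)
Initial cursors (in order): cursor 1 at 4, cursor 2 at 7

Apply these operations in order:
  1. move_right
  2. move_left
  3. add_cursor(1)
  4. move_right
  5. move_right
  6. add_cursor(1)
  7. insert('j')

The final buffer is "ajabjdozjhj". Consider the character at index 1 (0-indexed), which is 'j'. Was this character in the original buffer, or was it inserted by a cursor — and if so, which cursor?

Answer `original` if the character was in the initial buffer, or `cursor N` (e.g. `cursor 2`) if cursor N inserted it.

After op 1 (move_right): buffer="aabdozh" (len 7), cursors c1@5 c2@7, authorship .......
After op 2 (move_left): buffer="aabdozh" (len 7), cursors c1@4 c2@6, authorship .......
After op 3 (add_cursor(1)): buffer="aabdozh" (len 7), cursors c3@1 c1@4 c2@6, authorship .......
After op 4 (move_right): buffer="aabdozh" (len 7), cursors c3@2 c1@5 c2@7, authorship .......
After op 5 (move_right): buffer="aabdozh" (len 7), cursors c3@3 c1@6 c2@7, authorship .......
After op 6 (add_cursor(1)): buffer="aabdozh" (len 7), cursors c4@1 c3@3 c1@6 c2@7, authorship .......
After op 7 (insert('j')): buffer="ajabjdozjhj" (len 11), cursors c4@2 c3@5 c1@9 c2@11, authorship .4..3...1.2
Authorship (.=original, N=cursor N): . 4 . . 3 . . . 1 . 2
Index 1: author = 4

Answer: cursor 4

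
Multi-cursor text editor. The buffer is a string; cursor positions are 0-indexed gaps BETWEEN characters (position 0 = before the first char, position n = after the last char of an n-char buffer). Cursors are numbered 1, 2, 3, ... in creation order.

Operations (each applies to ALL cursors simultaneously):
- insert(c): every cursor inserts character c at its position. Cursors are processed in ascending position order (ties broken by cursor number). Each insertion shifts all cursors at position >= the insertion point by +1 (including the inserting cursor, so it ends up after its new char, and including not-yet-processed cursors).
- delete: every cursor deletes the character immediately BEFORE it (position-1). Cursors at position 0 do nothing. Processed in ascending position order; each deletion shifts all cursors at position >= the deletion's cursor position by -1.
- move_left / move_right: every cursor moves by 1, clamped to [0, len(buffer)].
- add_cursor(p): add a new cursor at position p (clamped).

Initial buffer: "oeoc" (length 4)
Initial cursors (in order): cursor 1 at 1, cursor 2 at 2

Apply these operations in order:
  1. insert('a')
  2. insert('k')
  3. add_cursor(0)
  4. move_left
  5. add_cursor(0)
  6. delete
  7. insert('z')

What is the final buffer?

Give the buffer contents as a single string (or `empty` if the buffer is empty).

Answer: zzozkezkoc

Derivation:
After op 1 (insert('a')): buffer="oaeaoc" (len 6), cursors c1@2 c2@4, authorship .1.2..
After op 2 (insert('k')): buffer="oakeakoc" (len 8), cursors c1@3 c2@6, authorship .11.22..
After op 3 (add_cursor(0)): buffer="oakeakoc" (len 8), cursors c3@0 c1@3 c2@6, authorship .11.22..
After op 4 (move_left): buffer="oakeakoc" (len 8), cursors c3@0 c1@2 c2@5, authorship .11.22..
After op 5 (add_cursor(0)): buffer="oakeakoc" (len 8), cursors c3@0 c4@0 c1@2 c2@5, authorship .11.22..
After op 6 (delete): buffer="okekoc" (len 6), cursors c3@0 c4@0 c1@1 c2@3, authorship .1.2..
After op 7 (insert('z')): buffer="zzozkezkoc" (len 10), cursors c3@2 c4@2 c1@4 c2@7, authorship 34.11.22..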